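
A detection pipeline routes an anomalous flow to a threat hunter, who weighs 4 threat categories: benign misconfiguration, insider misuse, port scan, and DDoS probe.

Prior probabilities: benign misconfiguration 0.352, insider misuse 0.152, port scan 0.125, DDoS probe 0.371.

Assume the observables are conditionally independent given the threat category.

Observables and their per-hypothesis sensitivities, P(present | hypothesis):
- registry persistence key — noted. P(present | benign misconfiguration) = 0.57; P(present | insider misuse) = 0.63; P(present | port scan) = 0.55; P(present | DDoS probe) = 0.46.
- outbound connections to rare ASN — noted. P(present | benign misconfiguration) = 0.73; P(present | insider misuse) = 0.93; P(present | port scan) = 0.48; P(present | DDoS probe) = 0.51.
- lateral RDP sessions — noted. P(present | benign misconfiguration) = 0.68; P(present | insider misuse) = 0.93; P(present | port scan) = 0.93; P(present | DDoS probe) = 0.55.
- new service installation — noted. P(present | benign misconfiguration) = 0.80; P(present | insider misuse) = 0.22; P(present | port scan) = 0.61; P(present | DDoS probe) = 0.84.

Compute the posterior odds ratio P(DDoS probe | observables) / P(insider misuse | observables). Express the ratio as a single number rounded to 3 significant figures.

Unnormalized posterior weight (prior times the observable likelihoods) for each of the two hypotheses:
  DDoS probe: 0.371 × 0.46 × 0.51 × 0.55 × 0.84 = 0.040211
  insider misuse: 0.152 × 0.63 × 0.93 × 0.93 × 0.22 = 0.018221
Odds(DDoS probe : insider misuse) = 0.040211 / 0.018221 ≈ 2.21.

2.21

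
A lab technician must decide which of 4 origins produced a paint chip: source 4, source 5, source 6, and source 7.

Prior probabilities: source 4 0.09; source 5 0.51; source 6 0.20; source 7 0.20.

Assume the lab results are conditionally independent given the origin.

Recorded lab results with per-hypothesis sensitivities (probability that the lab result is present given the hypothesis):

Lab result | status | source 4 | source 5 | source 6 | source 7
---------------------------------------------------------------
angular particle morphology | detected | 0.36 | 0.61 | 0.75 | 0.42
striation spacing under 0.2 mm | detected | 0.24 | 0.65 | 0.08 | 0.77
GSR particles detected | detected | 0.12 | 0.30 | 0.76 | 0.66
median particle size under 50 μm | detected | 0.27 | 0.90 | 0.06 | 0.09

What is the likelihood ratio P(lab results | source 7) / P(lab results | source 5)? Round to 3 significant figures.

The Bayes factor is the ratio of the joint likelihoods of the lab result pattern under the two hypotheses.
  source 7: 0.42 × 0.77 × 0.66 × 0.09 = 0.01921
  source 5: 0.61 × 0.65 × 0.30 × 0.90 = 0.10705
Bayes factor = 0.01921 / 0.10705 ≈ 0.179

0.179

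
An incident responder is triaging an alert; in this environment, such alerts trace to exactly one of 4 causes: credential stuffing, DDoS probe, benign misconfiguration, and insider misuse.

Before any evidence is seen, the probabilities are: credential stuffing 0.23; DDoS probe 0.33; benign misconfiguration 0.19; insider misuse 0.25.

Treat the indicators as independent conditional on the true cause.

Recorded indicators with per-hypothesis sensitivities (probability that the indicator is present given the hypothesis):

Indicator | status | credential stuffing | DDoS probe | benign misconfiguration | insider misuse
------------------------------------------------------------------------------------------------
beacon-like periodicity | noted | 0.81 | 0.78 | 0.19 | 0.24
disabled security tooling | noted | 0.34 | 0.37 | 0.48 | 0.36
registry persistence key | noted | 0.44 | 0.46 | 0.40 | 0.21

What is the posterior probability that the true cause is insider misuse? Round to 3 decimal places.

0.055

Multiply each prior by the joint likelihood of the indicator pattern:
  credential stuffing: 0.23 × 0.81 × 0.34 × 0.44 = 0.02787
  DDoS probe: 0.33 × 0.78 × 0.37 × 0.46 = 0.043809
  benign misconfiguration: 0.19 × 0.19 × 0.48 × 0.40 = 0.0069312
  insider misuse: 0.25 × 0.24 × 0.36 × 0.21 = 0.004536
Normalizing constant Z = 0.02787 + 0.043809 + 0.0069312 + 0.004536 = 0.083147.
P(insider misuse | evidence) = 0.004536 / 0.083147 ≈ 0.055.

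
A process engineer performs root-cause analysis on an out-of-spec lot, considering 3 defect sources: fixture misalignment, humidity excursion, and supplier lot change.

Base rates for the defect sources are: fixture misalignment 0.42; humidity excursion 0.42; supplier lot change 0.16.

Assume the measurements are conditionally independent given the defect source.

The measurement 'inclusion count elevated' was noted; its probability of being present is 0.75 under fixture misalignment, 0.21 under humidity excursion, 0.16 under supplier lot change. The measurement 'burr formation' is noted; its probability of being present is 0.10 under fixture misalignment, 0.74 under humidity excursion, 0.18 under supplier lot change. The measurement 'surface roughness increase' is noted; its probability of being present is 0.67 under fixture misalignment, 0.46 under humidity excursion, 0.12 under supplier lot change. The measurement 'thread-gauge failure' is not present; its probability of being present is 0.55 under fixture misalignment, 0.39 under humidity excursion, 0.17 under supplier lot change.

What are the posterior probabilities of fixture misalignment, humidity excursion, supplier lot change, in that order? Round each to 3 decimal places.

0.336, 0.648, 0.016

Multiply each prior by the joint likelihood of the measurement pattern (using 1 − P(present | H) for each absent measurement):
  fixture misalignment: 0.42 × 0.75 × 0.10 × 0.67 × (1 − 0.55) = 0.0094973
  humidity excursion: 0.42 × 0.21 × 0.74 × 0.46 × (1 − 0.39) = 0.018314
  supplier lot change: 0.16 × 0.16 × 0.18 × 0.12 × (1 − 0.17) = 0.00045896
Normalizing constant Z = 0.0094973 + 0.018314 + 0.00045896 = 0.02827.
P(fixture misalignment | evidence) = 0.0094973 / 0.02827 ≈ 0.336
P(humidity excursion | evidence) = 0.018314 / 0.02827 ≈ 0.648
P(supplier lot change | evidence) = 0.00045896 / 0.02827 ≈ 0.016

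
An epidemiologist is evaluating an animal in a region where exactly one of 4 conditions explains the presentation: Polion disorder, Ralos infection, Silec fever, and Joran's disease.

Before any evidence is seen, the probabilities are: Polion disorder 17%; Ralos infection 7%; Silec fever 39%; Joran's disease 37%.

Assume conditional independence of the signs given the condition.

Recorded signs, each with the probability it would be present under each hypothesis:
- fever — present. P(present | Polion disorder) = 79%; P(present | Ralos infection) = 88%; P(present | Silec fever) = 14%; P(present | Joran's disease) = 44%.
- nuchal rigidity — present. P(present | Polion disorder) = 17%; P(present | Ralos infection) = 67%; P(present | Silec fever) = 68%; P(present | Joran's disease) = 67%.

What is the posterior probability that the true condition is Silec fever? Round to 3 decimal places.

0.177

By Bayes' rule with conditional independence, the unnormalized weight for each hypothesis is prior × ∏ likelihoods:
  Polion disorder: 0.17 × 0.79 × 0.17 = 0.022831
  Ralos infection: 0.07 × 0.88 × 0.67 = 0.041272
  Silec fever: 0.39 × 0.14 × 0.68 = 0.037128
  Joran's disease: 0.37 × 0.44 × 0.67 = 0.10908
The unnormalized weights sum to 0.21031.
P(Silec fever | evidence) = 0.037128 / 0.21031 ≈ 0.177.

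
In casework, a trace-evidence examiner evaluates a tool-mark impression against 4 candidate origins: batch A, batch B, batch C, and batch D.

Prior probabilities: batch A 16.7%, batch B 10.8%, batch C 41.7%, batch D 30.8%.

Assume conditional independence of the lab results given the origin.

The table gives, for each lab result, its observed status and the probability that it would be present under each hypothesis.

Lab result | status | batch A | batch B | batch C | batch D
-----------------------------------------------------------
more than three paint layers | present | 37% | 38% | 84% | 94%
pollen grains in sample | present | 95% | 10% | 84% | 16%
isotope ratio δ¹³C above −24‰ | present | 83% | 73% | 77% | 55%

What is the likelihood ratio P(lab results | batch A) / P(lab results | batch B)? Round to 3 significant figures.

Joint likelihood of the lab result pattern under each hypothesis:
  batch A: 0.37 × 0.95 × 0.83 = 0.29174
  batch B: 0.38 × 0.10 × 0.73 = 0.02774
Bayes factor = 0.29174 / 0.02774 ≈ 10.5

10.5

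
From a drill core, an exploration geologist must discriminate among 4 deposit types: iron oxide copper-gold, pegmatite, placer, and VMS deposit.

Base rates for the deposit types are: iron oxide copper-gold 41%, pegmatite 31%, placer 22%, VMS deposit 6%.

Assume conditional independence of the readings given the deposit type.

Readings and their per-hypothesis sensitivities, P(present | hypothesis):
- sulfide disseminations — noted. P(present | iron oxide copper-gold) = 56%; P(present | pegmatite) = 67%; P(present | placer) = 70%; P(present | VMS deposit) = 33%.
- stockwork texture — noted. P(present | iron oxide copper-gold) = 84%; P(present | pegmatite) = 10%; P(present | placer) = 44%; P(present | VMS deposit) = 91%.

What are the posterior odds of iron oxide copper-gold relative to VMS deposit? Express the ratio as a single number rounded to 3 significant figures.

10.7

Posterior odds equal prior odds times the likelihood ratio; only the two competing hypotheses matter.
  iron oxide copper-gold: 0.41 × 0.56 × 0.84 = 0.19286
  VMS deposit: 0.06 × 0.33 × 0.91 = 0.018018
Posterior odds = 0.19286 / 0.018018 ≈ 10.7.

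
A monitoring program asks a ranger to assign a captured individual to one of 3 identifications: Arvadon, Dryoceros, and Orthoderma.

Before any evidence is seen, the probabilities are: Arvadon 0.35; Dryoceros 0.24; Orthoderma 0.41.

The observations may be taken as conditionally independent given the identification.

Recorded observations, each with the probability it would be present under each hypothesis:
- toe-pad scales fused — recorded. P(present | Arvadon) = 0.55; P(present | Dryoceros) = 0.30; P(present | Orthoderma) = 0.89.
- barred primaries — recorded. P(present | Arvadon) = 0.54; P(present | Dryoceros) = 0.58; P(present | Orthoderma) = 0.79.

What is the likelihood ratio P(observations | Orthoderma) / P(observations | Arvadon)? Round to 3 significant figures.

Take the product of per-observation likelihoods under each hypothesis, then divide.
  Orthoderma: 0.89 × 0.79 = 0.7031
  Arvadon: 0.55 × 0.54 = 0.297
Bayes factor = 0.7031 / 0.297 ≈ 2.37

2.37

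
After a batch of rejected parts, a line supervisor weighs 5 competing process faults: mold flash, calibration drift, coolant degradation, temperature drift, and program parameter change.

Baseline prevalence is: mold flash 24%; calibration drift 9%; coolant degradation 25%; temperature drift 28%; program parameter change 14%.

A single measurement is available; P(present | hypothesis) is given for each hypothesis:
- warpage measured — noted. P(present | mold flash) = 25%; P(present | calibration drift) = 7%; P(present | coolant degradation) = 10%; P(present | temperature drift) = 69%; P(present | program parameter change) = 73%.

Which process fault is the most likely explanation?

temperature drift

Multiply each prior by the likelihood of the measurement:
  mold flash: 0.24 × 0.25 = 0.06
  calibration drift: 0.09 × 0.07 = 0.0063
  coolant degradation: 0.25 × 0.10 = 0.025
  temperature drift: 0.28 × 0.69 = 0.1932
  program parameter change: 0.14 × 0.73 = 0.1022
Marginal likelihood of the evidence = 0.3867.
P(mold flash | evidence) ≈ 0.06 / 0.3867 ≈ 0.155
P(calibration drift | evidence) ≈ 0.0063 / 0.3867 ≈ 0.016
P(coolant degradation | evidence) ≈ 0.025 / 0.3867 ≈ 0.065
P(temperature drift | evidence) ≈ 0.1932 / 0.3867 ≈ 0.500
P(program parameter change | evidence) ≈ 0.1022 / 0.3867 ≈ 0.264
The largest is 0.500, so temperature drift is most probable.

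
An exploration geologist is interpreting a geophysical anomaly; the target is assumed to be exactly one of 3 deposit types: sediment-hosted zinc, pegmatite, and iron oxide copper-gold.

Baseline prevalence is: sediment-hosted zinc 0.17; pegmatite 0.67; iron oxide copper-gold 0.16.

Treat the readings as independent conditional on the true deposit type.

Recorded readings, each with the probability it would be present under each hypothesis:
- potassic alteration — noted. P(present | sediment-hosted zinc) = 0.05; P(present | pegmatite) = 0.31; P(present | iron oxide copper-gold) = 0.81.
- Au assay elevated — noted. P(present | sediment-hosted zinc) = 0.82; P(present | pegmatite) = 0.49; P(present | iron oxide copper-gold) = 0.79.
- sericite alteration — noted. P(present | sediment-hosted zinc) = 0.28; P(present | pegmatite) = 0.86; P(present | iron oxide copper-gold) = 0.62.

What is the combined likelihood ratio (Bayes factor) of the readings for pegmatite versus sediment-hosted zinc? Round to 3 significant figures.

11.4

Joint likelihood of the reading pattern under each hypothesis:
  pegmatite: 0.31 × 0.49 × 0.86 = 0.13063
  sediment-hosted zinc: 0.05 × 0.82 × 0.28 = 0.01148
Bayes factor = 0.13063 / 0.01148 ≈ 11.4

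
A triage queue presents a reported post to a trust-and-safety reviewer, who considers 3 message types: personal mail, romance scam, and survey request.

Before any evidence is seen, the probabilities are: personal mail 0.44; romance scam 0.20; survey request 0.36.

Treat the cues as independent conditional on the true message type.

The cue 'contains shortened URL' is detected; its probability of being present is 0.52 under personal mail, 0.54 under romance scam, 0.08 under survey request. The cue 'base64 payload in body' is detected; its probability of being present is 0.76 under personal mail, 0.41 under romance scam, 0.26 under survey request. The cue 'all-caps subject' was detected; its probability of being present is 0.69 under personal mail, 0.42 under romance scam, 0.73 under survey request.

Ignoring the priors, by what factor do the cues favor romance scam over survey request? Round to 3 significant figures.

Take the product of per-cue likelihoods under each hypothesis, then divide.
  romance scam: 0.54 × 0.41 × 0.42 = 0.092988
  survey request: 0.08 × 0.26 × 0.73 = 0.015184
Bayes factor = 0.092988 / 0.015184 ≈ 6.12

6.12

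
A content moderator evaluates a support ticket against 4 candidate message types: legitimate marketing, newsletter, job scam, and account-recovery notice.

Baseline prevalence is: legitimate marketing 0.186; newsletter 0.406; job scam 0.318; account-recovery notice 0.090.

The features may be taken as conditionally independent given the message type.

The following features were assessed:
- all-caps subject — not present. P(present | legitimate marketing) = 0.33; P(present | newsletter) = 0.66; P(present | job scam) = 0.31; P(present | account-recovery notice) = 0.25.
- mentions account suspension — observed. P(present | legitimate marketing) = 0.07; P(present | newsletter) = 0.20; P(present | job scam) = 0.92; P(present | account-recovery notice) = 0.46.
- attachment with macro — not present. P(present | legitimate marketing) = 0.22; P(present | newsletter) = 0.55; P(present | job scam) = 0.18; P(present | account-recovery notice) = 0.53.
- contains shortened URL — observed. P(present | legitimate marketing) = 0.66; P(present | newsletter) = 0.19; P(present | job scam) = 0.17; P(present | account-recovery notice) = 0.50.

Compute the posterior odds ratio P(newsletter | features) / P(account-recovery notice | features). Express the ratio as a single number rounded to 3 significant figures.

Unnormalized posterior weight (prior times the feature likelihoods) for each of the two hypotheses (using 1 − P(present | H) for each absent feature):
  newsletter: 0.406 × (1 − 0.66) × 0.20 × (1 − 0.55) × 0.19 = 0.0023605
  account-recovery notice: 0.090 × (1 − 0.25) × 0.46 × (1 − 0.53) × 0.50 = 0.0072968
Odds(newsletter : account-recovery notice) = 0.0023605 / 0.0072968 ≈ 0.323.

0.323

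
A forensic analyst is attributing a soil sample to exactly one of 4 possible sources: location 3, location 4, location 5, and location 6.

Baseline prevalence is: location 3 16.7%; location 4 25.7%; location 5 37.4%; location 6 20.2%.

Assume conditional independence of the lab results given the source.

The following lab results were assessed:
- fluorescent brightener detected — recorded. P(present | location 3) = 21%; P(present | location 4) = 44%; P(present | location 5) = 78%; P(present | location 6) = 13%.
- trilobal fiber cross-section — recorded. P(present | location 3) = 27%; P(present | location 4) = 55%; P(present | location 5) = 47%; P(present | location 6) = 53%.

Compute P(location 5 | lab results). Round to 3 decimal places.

0.616

By Bayes' rule with conditional independence, the unnormalized weight for each hypothesis is prior × ∏ likelihoods:
  location 3: 0.167 × 0.21 × 0.27 = 0.0094689
  location 4: 0.257 × 0.44 × 0.55 = 0.062194
  location 5: 0.374 × 0.78 × 0.47 = 0.13711
  location 6: 0.202 × 0.13 × 0.53 = 0.013918
Marginal likelihood of the evidence = 0.22269.
P(location 5 | evidence) = 0.13711 / 0.22269 ≈ 0.616.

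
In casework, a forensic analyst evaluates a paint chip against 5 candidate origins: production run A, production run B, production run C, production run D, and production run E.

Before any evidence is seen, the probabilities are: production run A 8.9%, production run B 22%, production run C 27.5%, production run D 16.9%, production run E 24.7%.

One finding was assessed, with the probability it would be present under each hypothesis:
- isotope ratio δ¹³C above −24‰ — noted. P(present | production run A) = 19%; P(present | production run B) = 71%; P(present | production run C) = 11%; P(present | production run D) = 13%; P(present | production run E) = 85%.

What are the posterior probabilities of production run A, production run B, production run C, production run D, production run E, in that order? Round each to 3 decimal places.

For each hypothesis, the unnormalized posterior weight is prior × likelihood:
  production run A: 0.089 × 0.19 = 0.01691
  production run B: 0.220 × 0.71 = 0.1562
  production run C: 0.275 × 0.11 = 0.03025
  production run D: 0.169 × 0.13 = 0.02197
  production run E: 0.247 × 0.85 = 0.20995
Normalizing constant Z = 0.01691 + 0.1562 + 0.03025 + 0.02197 + 0.20995 = 0.43528.
P(production run A | evidence) = 0.01691 / 0.43528 ≈ 0.039
P(production run B | evidence) = 0.1562 / 0.43528 ≈ 0.359
P(production run C | evidence) = 0.03025 / 0.43528 ≈ 0.069
P(production run D | evidence) = 0.02197 / 0.43528 ≈ 0.050
P(production run E | evidence) = 0.20995 / 0.43528 ≈ 0.482

0.039, 0.359, 0.069, 0.050, 0.482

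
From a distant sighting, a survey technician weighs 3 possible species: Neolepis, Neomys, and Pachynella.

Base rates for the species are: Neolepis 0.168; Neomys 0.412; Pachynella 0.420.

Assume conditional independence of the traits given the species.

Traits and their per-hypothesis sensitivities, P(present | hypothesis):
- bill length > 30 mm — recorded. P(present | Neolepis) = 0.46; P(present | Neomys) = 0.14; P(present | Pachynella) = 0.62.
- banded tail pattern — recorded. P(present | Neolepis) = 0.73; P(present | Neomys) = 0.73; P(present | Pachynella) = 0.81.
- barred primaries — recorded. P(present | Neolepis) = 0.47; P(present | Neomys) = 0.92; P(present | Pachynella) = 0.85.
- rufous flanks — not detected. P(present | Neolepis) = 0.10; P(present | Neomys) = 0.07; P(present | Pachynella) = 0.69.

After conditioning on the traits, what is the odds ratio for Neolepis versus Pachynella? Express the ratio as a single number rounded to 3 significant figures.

Posterior odds equal prior odds times the likelihood ratio; only the two competing hypotheses matter (using 1 − P(present | H) for each absent trait).
  Neolepis: 0.168 × 0.46 × 0.73 × 0.47 × (1 − 0.10) = 0.023863
  Pachynella: 0.420 × 0.62 × 0.81 × 0.85 × (1 − 0.69) = 0.055578
Posterior odds = 0.023863 / 0.055578 ≈ 0.429.

0.429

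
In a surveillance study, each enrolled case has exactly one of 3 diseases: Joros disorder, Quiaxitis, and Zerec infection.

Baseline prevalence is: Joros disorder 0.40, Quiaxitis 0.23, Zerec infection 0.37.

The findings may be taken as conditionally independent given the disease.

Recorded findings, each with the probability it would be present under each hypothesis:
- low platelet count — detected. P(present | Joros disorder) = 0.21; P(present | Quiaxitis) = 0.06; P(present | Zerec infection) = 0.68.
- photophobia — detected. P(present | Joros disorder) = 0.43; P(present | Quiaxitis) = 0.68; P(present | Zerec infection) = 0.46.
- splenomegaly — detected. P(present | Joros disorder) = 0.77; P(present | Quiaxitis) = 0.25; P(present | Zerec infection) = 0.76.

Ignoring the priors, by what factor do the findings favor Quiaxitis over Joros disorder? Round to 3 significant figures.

0.147

Take the product of per-finding likelihoods under each hypothesis, then divide.
  Quiaxitis: 0.06 × 0.68 × 0.25 = 0.0102
  Joros disorder: 0.21 × 0.43 × 0.77 = 0.069531
Bayes factor = 0.0102 / 0.069531 ≈ 0.147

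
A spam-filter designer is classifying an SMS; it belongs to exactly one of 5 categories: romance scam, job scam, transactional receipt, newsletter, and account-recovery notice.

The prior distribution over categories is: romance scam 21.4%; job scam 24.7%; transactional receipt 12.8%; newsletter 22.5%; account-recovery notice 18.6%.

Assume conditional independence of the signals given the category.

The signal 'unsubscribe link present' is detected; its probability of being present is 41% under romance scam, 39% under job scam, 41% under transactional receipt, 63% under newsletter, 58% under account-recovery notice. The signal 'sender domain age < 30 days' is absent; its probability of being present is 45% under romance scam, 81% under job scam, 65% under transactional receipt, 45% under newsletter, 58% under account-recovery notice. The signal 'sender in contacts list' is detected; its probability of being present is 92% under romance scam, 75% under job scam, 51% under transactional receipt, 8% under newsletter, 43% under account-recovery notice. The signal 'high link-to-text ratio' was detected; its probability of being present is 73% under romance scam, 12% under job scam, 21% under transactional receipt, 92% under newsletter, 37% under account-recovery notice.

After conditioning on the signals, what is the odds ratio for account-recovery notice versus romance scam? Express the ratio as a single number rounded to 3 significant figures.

0.222

The normalizing constant cancels in an odds ratio, so compute prior × likelihood for the two hypotheses only (using 1 − P(present | H) for each absent signal):
  account-recovery notice: 0.186 × 0.58 × (1 − 0.58) × 0.43 × 0.37 = 0.0072088
  romance scam: 0.214 × 0.41 × (1 − 0.45) × 0.92 × 0.73 = 0.032409
Odds(account-recovery notice : romance scam) = 0.0072088 / 0.032409 ≈ 0.222.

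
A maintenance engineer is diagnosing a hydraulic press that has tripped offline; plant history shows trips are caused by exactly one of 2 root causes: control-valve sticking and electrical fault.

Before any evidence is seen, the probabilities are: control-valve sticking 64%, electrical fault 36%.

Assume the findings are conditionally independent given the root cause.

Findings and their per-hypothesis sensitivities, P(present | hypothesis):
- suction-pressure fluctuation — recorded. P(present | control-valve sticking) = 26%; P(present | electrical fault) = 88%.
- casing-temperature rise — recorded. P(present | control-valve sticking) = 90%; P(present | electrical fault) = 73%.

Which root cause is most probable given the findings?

Multiply each prior by the joint likelihood of the evidence pattern:
  control-valve sticking: 0.64 × 0.26 × 0.90 = 0.14976
  electrical fault: 0.36 × 0.88 × 0.73 = 0.23126
Normalizing constant Z = 0.14976 + 0.23126 = 0.38102.
P(control-valve sticking | evidence) ≈ 0.14976 / 0.38102 ≈ 0.393
P(electrical fault | evidence) ≈ 0.23126 / 0.38102 ≈ 0.607
The largest is 0.607, so electrical fault is most probable.

electrical fault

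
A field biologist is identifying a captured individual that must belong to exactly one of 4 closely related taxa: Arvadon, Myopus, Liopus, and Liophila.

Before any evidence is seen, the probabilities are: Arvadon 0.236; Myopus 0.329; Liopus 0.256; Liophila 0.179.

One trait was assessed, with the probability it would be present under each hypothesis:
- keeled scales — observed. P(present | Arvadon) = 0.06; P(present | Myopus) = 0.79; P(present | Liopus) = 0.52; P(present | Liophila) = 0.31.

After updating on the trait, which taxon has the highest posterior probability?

Myopus

Multiply each prior by the likelihood of the trait:
  Arvadon: 0.236 × 0.06 = 0.01416
  Myopus: 0.329 × 0.79 = 0.25991
  Liopus: 0.256 × 0.52 = 0.13312
  Liophila: 0.179 × 0.31 = 0.05549
Marginal likelihood of the evidence = 0.46268.
P(Arvadon | evidence) ≈ 0.01416 / 0.46268 ≈ 0.031
P(Myopus | evidence) ≈ 0.25991 / 0.46268 ≈ 0.562
P(Liopus | evidence) ≈ 0.13312 / 0.46268 ≈ 0.288
P(Liophila | evidence) ≈ 0.05549 / 0.46268 ≈ 0.120
The largest is 0.562, so Myopus is most probable.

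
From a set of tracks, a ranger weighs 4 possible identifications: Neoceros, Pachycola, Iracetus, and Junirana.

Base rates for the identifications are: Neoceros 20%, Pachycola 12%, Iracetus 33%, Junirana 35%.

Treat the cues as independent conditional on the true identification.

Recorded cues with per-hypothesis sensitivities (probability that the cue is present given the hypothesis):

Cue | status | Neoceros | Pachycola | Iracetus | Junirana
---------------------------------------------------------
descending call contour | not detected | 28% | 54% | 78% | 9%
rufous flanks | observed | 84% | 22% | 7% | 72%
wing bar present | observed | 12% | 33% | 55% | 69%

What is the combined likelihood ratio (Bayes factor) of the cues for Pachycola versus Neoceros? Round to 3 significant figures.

0.460

The Bayes factor is the ratio of the joint likelihoods of the cue pattern under the two hypotheses (using 1 − P(present | H) for each absent cue).
  Pachycola: (1 − 0.54) × 0.22 × 0.33 = 0.033396
  Neoceros: (1 − 0.28) × 0.84 × 0.12 = 0.072576
Bayes factor = 0.033396 / 0.072576 ≈ 0.460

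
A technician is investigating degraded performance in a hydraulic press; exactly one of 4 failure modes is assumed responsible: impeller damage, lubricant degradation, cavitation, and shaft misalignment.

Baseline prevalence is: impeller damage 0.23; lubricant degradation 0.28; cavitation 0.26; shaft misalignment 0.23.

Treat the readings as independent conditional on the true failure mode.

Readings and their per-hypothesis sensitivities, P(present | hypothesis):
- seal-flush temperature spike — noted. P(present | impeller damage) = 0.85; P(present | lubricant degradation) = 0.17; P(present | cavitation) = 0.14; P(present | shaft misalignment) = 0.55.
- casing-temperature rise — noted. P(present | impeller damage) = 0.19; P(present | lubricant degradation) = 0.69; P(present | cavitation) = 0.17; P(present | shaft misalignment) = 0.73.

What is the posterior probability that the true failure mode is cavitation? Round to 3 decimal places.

0.037

For each hypothesis, the unnormalized posterior weight is prior × product of the reading likelihoods:
  impeller damage: 0.23 × 0.85 × 0.19 = 0.037145
  lubricant degradation: 0.28 × 0.17 × 0.69 = 0.032844
  cavitation: 0.26 × 0.14 × 0.17 = 0.006188
  shaft misalignment: 0.23 × 0.55 × 0.73 = 0.092345
Normalizing constant Z = 0.037145 + 0.032844 + 0.006188 + 0.092345 = 0.16852.
P(cavitation | evidence) = 0.006188 / 0.16852 ≈ 0.037.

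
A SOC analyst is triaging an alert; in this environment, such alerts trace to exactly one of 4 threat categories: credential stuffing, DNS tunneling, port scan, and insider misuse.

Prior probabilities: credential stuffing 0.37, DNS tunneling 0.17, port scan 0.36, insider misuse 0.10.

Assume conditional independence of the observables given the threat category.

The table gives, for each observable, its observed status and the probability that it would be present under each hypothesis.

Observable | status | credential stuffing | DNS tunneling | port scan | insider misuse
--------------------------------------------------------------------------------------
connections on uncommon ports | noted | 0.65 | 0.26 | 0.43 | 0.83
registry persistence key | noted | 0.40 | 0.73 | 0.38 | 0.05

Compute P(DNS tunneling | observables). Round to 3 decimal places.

0.169

Multiply each prior by the joint likelihood of the observable pattern:
  credential stuffing: 0.37 × 0.65 × 0.40 = 0.0962
  DNS tunneling: 0.17 × 0.26 × 0.73 = 0.032266
  port scan: 0.36 × 0.43 × 0.38 = 0.058824
  insider misuse: 0.10 × 0.83 × 0.05 = 0.00415
Marginal likelihood of the evidence = 0.19144.
P(DNS tunneling | evidence) = 0.032266 / 0.19144 ≈ 0.169.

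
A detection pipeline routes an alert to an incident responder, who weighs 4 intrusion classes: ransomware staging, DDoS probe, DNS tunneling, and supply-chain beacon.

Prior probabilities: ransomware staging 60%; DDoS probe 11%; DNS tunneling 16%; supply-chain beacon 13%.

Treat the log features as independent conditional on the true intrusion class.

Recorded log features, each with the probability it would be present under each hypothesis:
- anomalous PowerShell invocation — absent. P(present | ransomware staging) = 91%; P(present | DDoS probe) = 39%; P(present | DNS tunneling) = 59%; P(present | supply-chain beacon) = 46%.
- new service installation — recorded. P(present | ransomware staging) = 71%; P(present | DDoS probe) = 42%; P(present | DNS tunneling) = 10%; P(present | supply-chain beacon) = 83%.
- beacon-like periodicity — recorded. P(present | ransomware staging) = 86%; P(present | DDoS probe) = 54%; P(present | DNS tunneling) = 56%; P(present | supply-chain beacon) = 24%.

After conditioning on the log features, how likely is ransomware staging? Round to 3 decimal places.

By Bayes' rule with conditional independence, the unnormalized weight for each hypothesis is prior × ∏ likelihoods (using 1 − P(present | H) for each absent log feature):
  ransomware staging: 0.60 × (1 − 0.91) × 0.71 × 0.86 = 0.032972
  DDoS probe: 0.11 × (1 − 0.39) × 0.42 × 0.54 = 0.015218
  DNS tunneling: 0.16 × (1 − 0.59) × 0.10 × 0.56 = 0.0036736
  supply-chain beacon: 0.13 × (1 − 0.46) × 0.83 × 0.24 = 0.013984
Marginal likelihood of the evidence = 0.065848.
P(ransomware staging | evidence) = 0.032972 / 0.065848 ≈ 0.501.

0.501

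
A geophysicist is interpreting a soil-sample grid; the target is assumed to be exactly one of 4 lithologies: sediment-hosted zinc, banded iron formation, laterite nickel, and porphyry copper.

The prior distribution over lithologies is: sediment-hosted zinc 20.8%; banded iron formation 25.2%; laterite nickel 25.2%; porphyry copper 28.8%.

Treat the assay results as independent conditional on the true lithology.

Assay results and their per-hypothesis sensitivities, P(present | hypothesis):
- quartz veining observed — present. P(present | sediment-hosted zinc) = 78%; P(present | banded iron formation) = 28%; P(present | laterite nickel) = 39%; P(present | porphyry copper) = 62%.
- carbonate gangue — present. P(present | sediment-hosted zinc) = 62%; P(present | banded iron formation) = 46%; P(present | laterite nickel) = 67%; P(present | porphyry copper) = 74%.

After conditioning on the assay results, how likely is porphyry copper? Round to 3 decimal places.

By Bayes' rule with conditional independence, the unnormalized weight for each hypothesis is prior × ∏ likelihoods:
  sediment-hosted zinc: 0.208 × 0.78 × 0.62 = 0.10059
  banded iron formation: 0.252 × 0.28 × 0.46 = 0.032458
  laterite nickel: 0.252 × 0.39 × 0.67 = 0.065848
  porphyry copper: 0.288 × 0.62 × 0.74 = 0.13213
Normalizing constant Z = 0.10059 + 0.032458 + 0.065848 + 0.13213 = 0.33103.
P(porphyry copper | evidence) = 0.13213 / 0.33103 ≈ 0.399.

0.399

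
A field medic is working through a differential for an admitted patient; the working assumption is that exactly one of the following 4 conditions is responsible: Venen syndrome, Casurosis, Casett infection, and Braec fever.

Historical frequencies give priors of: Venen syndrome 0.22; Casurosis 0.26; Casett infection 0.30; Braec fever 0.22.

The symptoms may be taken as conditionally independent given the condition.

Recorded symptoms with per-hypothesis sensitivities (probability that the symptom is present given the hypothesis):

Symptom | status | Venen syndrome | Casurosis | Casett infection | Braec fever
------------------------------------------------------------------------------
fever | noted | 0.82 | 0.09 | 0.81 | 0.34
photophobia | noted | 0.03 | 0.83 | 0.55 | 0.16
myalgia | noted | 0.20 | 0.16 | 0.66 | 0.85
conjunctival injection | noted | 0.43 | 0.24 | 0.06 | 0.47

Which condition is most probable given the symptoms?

By Bayes' rule with conditional independence, the unnormalized weight for each hypothesis is prior × ∏ likelihoods:
  Venen syndrome: 0.22 × 0.82 × 0.03 × 0.20 × 0.43 = 0.00046543
  Casurosis: 0.26 × 0.09 × 0.83 × 0.16 × 0.24 = 0.0007458
  Casett infection: 0.30 × 0.81 × 0.55 × 0.66 × 0.06 = 0.0052925
  Braec fever: 0.22 × 0.34 × 0.16 × 0.85 × 0.47 = 0.0047812
The unnormalized weights sum to 0.011285.
P(Venen syndrome | evidence) ≈ 0.00046543 / 0.011285 ≈ 0.041
P(Casurosis | evidence) ≈ 0.0007458 / 0.011285 ≈ 0.066
P(Casett infection | evidence) ≈ 0.0052925 / 0.011285 ≈ 0.469
P(Braec fever | evidence) ≈ 0.0047812 / 0.011285 ≈ 0.424
The largest is 0.469, so Casett infection is most probable.

Casett infection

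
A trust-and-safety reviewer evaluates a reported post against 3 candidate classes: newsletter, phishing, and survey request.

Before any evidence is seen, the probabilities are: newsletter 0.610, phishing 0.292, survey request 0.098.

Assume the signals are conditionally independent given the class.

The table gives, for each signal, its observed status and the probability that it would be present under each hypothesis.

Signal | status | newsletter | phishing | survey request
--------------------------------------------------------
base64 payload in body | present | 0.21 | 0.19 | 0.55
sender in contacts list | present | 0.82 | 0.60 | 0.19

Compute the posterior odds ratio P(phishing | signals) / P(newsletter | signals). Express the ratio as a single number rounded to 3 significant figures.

Posterior odds equal prior odds times the likelihood ratio; only the two competing hypotheses matter.
  phishing: 0.292 × 0.19 × 0.60 = 0.033288
  newsletter: 0.610 × 0.21 × 0.82 = 0.10504
Odds(phishing : newsletter) = 0.033288 / 0.10504 ≈ 0.317.

0.317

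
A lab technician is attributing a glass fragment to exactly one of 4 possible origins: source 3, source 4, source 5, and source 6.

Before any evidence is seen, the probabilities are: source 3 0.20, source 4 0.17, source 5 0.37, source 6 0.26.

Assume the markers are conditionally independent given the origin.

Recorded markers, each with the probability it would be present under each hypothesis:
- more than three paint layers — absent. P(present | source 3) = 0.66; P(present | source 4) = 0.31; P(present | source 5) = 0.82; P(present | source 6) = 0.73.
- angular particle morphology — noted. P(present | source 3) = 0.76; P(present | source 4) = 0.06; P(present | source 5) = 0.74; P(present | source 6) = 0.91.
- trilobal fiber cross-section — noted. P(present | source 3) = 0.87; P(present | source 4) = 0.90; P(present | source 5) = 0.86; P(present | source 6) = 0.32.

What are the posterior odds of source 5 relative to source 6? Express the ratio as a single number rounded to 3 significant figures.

2.07

The normalizing constant cancels in an odds ratio, so compute prior × likelihood for the two hypotheses only (using 1 − P(present | H) for each absent marker):
  source 5: 0.37 × (1 − 0.82) × 0.74 × 0.86 = 0.042384
  source 6: 0.26 × (1 − 0.73) × 0.91 × 0.32 = 0.020442
Posterior odds = 0.042384 / 0.020442 ≈ 2.07.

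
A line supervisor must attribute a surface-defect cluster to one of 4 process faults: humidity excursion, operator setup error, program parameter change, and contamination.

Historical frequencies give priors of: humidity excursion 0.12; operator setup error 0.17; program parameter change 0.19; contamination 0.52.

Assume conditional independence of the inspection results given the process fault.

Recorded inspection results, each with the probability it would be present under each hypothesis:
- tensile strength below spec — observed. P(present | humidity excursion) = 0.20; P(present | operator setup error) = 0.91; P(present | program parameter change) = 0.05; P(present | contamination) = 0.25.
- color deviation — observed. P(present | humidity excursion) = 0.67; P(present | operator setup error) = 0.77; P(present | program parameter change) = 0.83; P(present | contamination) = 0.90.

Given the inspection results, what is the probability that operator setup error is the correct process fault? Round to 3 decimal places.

By Bayes' rule with conditional independence, the unnormalized weight for each hypothesis is prior × ∏ likelihoods:
  humidity excursion: 0.12 × 0.20 × 0.67 = 0.01608
  operator setup error: 0.17 × 0.91 × 0.77 = 0.11912
  program parameter change: 0.19 × 0.05 × 0.83 = 0.007885
  contamination: 0.52 × 0.25 × 0.90 = 0.117
Marginal likelihood of the evidence = 0.26008.
P(operator setup error | evidence) = 0.11912 / 0.26008 ≈ 0.458.

0.458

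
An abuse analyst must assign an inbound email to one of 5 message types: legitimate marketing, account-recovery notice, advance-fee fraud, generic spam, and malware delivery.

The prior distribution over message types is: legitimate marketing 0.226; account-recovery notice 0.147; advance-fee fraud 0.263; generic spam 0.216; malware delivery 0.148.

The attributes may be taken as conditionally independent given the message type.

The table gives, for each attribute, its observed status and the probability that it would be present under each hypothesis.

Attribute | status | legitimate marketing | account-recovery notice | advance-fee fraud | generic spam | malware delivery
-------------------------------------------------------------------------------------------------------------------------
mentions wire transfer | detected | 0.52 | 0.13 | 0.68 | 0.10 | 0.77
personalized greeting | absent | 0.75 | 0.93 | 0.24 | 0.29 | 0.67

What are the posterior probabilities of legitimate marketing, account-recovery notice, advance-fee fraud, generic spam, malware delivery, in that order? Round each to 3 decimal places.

0.134, 0.006, 0.619, 0.070, 0.171

By Bayes' rule with conditional independence, the unnormalized weight for each hypothesis is prior × ∏ likelihoods (using 1 − P(present | H) for each absent attribute):
  legitimate marketing: 0.226 × 0.52 × (1 − 0.75) = 0.02938
  account-recovery notice: 0.147 × 0.13 × (1 − 0.93) = 0.0013377
  advance-fee fraud: 0.263 × 0.68 × (1 − 0.24) = 0.13592
  generic spam: 0.216 × 0.10 × (1 − 0.29) = 0.015336
  malware delivery: 0.148 × 0.77 × (1 − 0.67) = 0.037607
Marginal likelihood of the evidence = 0.21958.
P(legitimate marketing | evidence) = 0.02938 / 0.21958 ≈ 0.134
P(account-recovery notice | evidence) = 0.0013377 / 0.21958 ≈ 0.006
P(advance-fee fraud | evidence) = 0.13592 / 0.21958 ≈ 0.619
P(generic spam | evidence) = 0.015336 / 0.21958 ≈ 0.070
P(malware delivery | evidence) = 0.037607 / 0.21958 ≈ 0.171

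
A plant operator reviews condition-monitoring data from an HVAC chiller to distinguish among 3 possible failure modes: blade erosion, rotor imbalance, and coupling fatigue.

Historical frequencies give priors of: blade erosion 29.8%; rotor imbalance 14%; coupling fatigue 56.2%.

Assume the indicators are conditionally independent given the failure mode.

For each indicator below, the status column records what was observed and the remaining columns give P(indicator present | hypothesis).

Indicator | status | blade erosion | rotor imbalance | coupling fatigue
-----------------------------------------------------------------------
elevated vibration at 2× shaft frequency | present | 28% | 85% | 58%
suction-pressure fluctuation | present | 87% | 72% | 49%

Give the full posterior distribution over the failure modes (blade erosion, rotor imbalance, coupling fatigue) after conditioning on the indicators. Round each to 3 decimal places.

0.228, 0.269, 0.502

For each hypothesis, the unnormalized posterior weight is prior × product of the indicator likelihoods:
  blade erosion: 0.298 × 0.28 × 0.87 = 0.072593
  rotor imbalance: 0.140 × 0.85 × 0.72 = 0.08568
  coupling fatigue: 0.562 × 0.58 × 0.49 = 0.15972
The unnormalized weights sum to 0.31799.
P(blade erosion | evidence) = 0.072593 / 0.31799 ≈ 0.228
P(rotor imbalance | evidence) = 0.08568 / 0.31799 ≈ 0.269
P(coupling fatigue | evidence) = 0.15972 / 0.31799 ≈ 0.502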